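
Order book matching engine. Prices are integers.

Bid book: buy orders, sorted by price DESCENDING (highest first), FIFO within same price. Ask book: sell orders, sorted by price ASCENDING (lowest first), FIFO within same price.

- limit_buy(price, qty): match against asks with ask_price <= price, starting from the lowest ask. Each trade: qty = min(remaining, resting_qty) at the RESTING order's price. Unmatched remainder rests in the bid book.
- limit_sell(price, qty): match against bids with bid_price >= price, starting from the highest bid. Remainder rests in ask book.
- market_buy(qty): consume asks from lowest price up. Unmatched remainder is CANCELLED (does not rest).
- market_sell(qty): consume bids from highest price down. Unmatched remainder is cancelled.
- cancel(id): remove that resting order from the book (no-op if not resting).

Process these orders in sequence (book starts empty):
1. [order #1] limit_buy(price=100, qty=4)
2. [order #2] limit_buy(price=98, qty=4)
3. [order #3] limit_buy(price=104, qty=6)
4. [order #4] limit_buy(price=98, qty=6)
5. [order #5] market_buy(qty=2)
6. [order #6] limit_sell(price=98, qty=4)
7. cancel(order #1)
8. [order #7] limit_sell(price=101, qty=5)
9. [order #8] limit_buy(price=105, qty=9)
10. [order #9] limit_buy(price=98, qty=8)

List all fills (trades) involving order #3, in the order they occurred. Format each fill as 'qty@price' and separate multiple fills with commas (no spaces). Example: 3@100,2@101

Answer: 4@104,2@104

Derivation:
After op 1 [order #1] limit_buy(price=100, qty=4): fills=none; bids=[#1:4@100] asks=[-]
After op 2 [order #2] limit_buy(price=98, qty=4): fills=none; bids=[#1:4@100 #2:4@98] asks=[-]
After op 3 [order #3] limit_buy(price=104, qty=6): fills=none; bids=[#3:6@104 #1:4@100 #2:4@98] asks=[-]
After op 4 [order #4] limit_buy(price=98, qty=6): fills=none; bids=[#3:6@104 #1:4@100 #2:4@98 #4:6@98] asks=[-]
After op 5 [order #5] market_buy(qty=2): fills=none; bids=[#3:6@104 #1:4@100 #2:4@98 #4:6@98] asks=[-]
After op 6 [order #6] limit_sell(price=98, qty=4): fills=#3x#6:4@104; bids=[#3:2@104 #1:4@100 #2:4@98 #4:6@98] asks=[-]
After op 7 cancel(order #1): fills=none; bids=[#3:2@104 #2:4@98 #4:6@98] asks=[-]
After op 8 [order #7] limit_sell(price=101, qty=5): fills=#3x#7:2@104; bids=[#2:4@98 #4:6@98] asks=[#7:3@101]
After op 9 [order #8] limit_buy(price=105, qty=9): fills=#8x#7:3@101; bids=[#8:6@105 #2:4@98 #4:6@98] asks=[-]
After op 10 [order #9] limit_buy(price=98, qty=8): fills=none; bids=[#8:6@105 #2:4@98 #4:6@98 #9:8@98] asks=[-]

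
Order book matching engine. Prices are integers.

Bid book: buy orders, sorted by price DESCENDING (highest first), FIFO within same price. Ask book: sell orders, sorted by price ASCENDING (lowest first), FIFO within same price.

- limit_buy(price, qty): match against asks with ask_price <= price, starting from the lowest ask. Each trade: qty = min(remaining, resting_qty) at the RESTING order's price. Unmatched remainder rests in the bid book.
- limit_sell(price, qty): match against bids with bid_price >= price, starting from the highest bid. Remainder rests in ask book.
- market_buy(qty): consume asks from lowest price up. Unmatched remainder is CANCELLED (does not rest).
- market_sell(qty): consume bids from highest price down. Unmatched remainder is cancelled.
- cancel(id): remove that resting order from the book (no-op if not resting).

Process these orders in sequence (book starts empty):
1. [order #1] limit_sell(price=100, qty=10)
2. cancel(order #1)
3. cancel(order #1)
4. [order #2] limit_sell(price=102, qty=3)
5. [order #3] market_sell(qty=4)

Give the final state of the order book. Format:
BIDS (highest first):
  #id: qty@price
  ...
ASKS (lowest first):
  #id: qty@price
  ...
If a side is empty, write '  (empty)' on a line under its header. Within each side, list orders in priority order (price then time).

Answer: BIDS (highest first):
  (empty)
ASKS (lowest first):
  #2: 3@102

Derivation:
After op 1 [order #1] limit_sell(price=100, qty=10): fills=none; bids=[-] asks=[#1:10@100]
After op 2 cancel(order #1): fills=none; bids=[-] asks=[-]
After op 3 cancel(order #1): fills=none; bids=[-] asks=[-]
After op 4 [order #2] limit_sell(price=102, qty=3): fills=none; bids=[-] asks=[#2:3@102]
After op 5 [order #3] market_sell(qty=4): fills=none; bids=[-] asks=[#2:3@102]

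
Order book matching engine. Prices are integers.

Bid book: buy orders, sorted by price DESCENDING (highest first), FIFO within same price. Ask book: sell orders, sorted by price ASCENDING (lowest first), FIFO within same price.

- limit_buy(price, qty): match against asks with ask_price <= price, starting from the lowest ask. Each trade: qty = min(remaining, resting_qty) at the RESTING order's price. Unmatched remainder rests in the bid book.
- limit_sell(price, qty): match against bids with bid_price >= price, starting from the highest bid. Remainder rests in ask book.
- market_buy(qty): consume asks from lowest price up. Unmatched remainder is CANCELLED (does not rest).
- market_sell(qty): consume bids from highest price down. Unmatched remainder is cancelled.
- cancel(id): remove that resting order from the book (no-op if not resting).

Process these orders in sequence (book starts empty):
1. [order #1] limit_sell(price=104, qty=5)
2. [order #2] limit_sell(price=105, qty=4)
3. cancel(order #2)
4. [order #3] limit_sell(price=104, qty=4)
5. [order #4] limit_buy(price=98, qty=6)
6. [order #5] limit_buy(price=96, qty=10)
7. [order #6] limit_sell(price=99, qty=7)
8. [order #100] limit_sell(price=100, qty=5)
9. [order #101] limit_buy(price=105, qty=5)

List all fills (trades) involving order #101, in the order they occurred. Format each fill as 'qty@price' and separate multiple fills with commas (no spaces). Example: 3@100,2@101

Answer: 5@99

Derivation:
After op 1 [order #1] limit_sell(price=104, qty=5): fills=none; bids=[-] asks=[#1:5@104]
After op 2 [order #2] limit_sell(price=105, qty=4): fills=none; bids=[-] asks=[#1:5@104 #2:4@105]
After op 3 cancel(order #2): fills=none; bids=[-] asks=[#1:5@104]
After op 4 [order #3] limit_sell(price=104, qty=4): fills=none; bids=[-] asks=[#1:5@104 #3:4@104]
After op 5 [order #4] limit_buy(price=98, qty=6): fills=none; bids=[#4:6@98] asks=[#1:5@104 #3:4@104]
After op 6 [order #5] limit_buy(price=96, qty=10): fills=none; bids=[#4:6@98 #5:10@96] asks=[#1:5@104 #3:4@104]
After op 7 [order #6] limit_sell(price=99, qty=7): fills=none; bids=[#4:6@98 #5:10@96] asks=[#6:7@99 #1:5@104 #3:4@104]
After op 8 [order #100] limit_sell(price=100, qty=5): fills=none; bids=[#4:6@98 #5:10@96] asks=[#6:7@99 #100:5@100 #1:5@104 #3:4@104]
After op 9 [order #101] limit_buy(price=105, qty=5): fills=#101x#6:5@99; bids=[#4:6@98 #5:10@96] asks=[#6:2@99 #100:5@100 #1:5@104 #3:4@104]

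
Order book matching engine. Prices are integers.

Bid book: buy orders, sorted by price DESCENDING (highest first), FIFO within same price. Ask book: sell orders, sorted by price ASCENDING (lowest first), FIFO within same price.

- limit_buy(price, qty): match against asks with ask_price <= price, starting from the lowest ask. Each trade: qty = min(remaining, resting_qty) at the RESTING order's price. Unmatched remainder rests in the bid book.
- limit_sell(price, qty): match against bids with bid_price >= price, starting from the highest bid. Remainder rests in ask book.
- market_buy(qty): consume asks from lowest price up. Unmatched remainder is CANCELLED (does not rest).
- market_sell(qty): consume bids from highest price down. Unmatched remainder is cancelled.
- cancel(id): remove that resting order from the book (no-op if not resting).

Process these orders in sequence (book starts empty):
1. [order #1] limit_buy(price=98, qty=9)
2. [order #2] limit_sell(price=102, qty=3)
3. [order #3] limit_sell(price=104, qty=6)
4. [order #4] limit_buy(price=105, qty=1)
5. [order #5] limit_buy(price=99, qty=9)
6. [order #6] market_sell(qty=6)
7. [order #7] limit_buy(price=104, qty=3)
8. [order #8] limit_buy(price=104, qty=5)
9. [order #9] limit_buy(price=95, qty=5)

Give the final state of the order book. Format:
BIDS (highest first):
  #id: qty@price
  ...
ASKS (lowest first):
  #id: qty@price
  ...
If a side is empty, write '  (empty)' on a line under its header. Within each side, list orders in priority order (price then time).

After op 1 [order #1] limit_buy(price=98, qty=9): fills=none; bids=[#1:9@98] asks=[-]
After op 2 [order #2] limit_sell(price=102, qty=3): fills=none; bids=[#1:9@98] asks=[#2:3@102]
After op 3 [order #3] limit_sell(price=104, qty=6): fills=none; bids=[#1:9@98] asks=[#2:3@102 #3:6@104]
After op 4 [order #4] limit_buy(price=105, qty=1): fills=#4x#2:1@102; bids=[#1:9@98] asks=[#2:2@102 #3:6@104]
After op 5 [order #5] limit_buy(price=99, qty=9): fills=none; bids=[#5:9@99 #1:9@98] asks=[#2:2@102 #3:6@104]
After op 6 [order #6] market_sell(qty=6): fills=#5x#6:6@99; bids=[#5:3@99 #1:9@98] asks=[#2:2@102 #3:6@104]
After op 7 [order #7] limit_buy(price=104, qty=3): fills=#7x#2:2@102 #7x#3:1@104; bids=[#5:3@99 #1:9@98] asks=[#3:5@104]
After op 8 [order #8] limit_buy(price=104, qty=5): fills=#8x#3:5@104; bids=[#5:3@99 #1:9@98] asks=[-]
After op 9 [order #9] limit_buy(price=95, qty=5): fills=none; bids=[#5:3@99 #1:9@98 #9:5@95] asks=[-]

Answer: BIDS (highest first):
  #5: 3@99
  #1: 9@98
  #9: 5@95
ASKS (lowest first):
  (empty)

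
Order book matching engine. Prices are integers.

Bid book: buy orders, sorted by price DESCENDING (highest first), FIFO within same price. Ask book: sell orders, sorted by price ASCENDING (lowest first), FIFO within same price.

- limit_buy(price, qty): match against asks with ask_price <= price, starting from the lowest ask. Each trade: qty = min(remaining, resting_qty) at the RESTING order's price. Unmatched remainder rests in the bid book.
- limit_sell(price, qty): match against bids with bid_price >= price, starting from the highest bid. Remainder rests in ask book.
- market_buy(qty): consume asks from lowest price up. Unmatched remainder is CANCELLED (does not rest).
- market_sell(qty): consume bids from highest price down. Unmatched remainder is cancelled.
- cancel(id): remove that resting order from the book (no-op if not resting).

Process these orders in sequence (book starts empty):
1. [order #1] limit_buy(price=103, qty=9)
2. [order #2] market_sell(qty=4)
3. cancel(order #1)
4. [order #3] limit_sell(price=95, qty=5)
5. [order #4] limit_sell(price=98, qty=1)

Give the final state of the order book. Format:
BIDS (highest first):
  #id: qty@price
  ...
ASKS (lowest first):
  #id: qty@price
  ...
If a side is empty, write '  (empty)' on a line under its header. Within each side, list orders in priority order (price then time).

Answer: BIDS (highest first):
  (empty)
ASKS (lowest first):
  #3: 5@95
  #4: 1@98

Derivation:
After op 1 [order #1] limit_buy(price=103, qty=9): fills=none; bids=[#1:9@103] asks=[-]
After op 2 [order #2] market_sell(qty=4): fills=#1x#2:4@103; bids=[#1:5@103] asks=[-]
After op 3 cancel(order #1): fills=none; bids=[-] asks=[-]
After op 4 [order #3] limit_sell(price=95, qty=5): fills=none; bids=[-] asks=[#3:5@95]
After op 5 [order #4] limit_sell(price=98, qty=1): fills=none; bids=[-] asks=[#3:5@95 #4:1@98]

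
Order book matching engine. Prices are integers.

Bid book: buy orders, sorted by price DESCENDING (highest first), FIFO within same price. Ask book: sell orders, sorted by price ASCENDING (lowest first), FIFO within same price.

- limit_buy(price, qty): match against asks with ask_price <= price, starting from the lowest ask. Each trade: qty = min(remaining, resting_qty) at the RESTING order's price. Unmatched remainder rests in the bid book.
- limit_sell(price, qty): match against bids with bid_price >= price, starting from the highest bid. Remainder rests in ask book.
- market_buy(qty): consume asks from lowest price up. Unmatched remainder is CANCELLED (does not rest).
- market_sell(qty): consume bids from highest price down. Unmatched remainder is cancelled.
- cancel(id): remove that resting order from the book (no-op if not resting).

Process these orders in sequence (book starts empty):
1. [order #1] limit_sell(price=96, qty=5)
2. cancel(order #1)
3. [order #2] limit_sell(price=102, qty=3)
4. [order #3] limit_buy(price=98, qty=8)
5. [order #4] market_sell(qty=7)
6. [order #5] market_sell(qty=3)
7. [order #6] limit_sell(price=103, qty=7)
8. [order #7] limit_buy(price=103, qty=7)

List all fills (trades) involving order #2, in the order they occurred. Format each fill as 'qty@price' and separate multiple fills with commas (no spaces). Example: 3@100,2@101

Answer: 3@102

Derivation:
After op 1 [order #1] limit_sell(price=96, qty=5): fills=none; bids=[-] asks=[#1:5@96]
After op 2 cancel(order #1): fills=none; bids=[-] asks=[-]
After op 3 [order #2] limit_sell(price=102, qty=3): fills=none; bids=[-] asks=[#2:3@102]
After op 4 [order #3] limit_buy(price=98, qty=8): fills=none; bids=[#3:8@98] asks=[#2:3@102]
After op 5 [order #4] market_sell(qty=7): fills=#3x#4:7@98; bids=[#3:1@98] asks=[#2:3@102]
After op 6 [order #5] market_sell(qty=3): fills=#3x#5:1@98; bids=[-] asks=[#2:3@102]
After op 7 [order #6] limit_sell(price=103, qty=7): fills=none; bids=[-] asks=[#2:3@102 #6:7@103]
After op 8 [order #7] limit_buy(price=103, qty=7): fills=#7x#2:3@102 #7x#6:4@103; bids=[-] asks=[#6:3@103]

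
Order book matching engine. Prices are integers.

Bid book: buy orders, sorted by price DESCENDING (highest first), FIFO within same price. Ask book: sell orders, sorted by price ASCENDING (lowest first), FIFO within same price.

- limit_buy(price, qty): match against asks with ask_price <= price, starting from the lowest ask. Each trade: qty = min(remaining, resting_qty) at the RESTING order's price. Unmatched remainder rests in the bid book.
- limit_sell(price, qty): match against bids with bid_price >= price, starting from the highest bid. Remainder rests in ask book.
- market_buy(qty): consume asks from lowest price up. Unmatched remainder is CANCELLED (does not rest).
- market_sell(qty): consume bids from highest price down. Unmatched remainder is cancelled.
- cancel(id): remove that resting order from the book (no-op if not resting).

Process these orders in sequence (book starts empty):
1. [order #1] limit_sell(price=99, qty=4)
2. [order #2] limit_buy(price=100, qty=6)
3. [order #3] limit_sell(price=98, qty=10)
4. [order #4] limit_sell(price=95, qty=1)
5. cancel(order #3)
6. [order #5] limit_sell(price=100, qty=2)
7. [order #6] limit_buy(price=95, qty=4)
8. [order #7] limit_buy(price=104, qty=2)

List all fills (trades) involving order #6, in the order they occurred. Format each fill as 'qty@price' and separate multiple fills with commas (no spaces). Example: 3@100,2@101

After op 1 [order #1] limit_sell(price=99, qty=4): fills=none; bids=[-] asks=[#1:4@99]
After op 2 [order #2] limit_buy(price=100, qty=6): fills=#2x#1:4@99; bids=[#2:2@100] asks=[-]
After op 3 [order #3] limit_sell(price=98, qty=10): fills=#2x#3:2@100; bids=[-] asks=[#3:8@98]
After op 4 [order #4] limit_sell(price=95, qty=1): fills=none; bids=[-] asks=[#4:1@95 #3:8@98]
After op 5 cancel(order #3): fills=none; bids=[-] asks=[#4:1@95]
After op 6 [order #5] limit_sell(price=100, qty=2): fills=none; bids=[-] asks=[#4:1@95 #5:2@100]
After op 7 [order #6] limit_buy(price=95, qty=4): fills=#6x#4:1@95; bids=[#6:3@95] asks=[#5:2@100]
After op 8 [order #7] limit_buy(price=104, qty=2): fills=#7x#5:2@100; bids=[#6:3@95] asks=[-]

Answer: 1@95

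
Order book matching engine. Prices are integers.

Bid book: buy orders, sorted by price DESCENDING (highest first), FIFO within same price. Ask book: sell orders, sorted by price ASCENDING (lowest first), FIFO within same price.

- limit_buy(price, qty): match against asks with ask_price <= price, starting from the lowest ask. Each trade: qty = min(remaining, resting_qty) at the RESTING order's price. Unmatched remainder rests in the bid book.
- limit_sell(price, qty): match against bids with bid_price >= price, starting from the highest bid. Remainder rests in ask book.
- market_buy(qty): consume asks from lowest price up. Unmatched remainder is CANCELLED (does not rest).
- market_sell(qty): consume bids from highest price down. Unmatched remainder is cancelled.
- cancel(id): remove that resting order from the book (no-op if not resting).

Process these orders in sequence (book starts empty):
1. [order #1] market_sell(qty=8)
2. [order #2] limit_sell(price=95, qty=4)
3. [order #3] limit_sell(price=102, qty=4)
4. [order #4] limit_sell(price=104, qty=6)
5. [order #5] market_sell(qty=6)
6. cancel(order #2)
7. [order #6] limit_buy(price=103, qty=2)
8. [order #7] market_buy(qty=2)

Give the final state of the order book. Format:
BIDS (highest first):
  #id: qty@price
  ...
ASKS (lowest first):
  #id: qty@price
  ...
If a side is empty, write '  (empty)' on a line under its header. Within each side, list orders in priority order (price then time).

After op 1 [order #1] market_sell(qty=8): fills=none; bids=[-] asks=[-]
After op 2 [order #2] limit_sell(price=95, qty=4): fills=none; bids=[-] asks=[#2:4@95]
After op 3 [order #3] limit_sell(price=102, qty=4): fills=none; bids=[-] asks=[#2:4@95 #3:4@102]
After op 4 [order #4] limit_sell(price=104, qty=6): fills=none; bids=[-] asks=[#2:4@95 #3:4@102 #4:6@104]
After op 5 [order #5] market_sell(qty=6): fills=none; bids=[-] asks=[#2:4@95 #3:4@102 #4:6@104]
After op 6 cancel(order #2): fills=none; bids=[-] asks=[#3:4@102 #4:6@104]
After op 7 [order #6] limit_buy(price=103, qty=2): fills=#6x#3:2@102; bids=[-] asks=[#3:2@102 #4:6@104]
After op 8 [order #7] market_buy(qty=2): fills=#7x#3:2@102; bids=[-] asks=[#4:6@104]

Answer: BIDS (highest first):
  (empty)
ASKS (lowest first):
  #4: 6@104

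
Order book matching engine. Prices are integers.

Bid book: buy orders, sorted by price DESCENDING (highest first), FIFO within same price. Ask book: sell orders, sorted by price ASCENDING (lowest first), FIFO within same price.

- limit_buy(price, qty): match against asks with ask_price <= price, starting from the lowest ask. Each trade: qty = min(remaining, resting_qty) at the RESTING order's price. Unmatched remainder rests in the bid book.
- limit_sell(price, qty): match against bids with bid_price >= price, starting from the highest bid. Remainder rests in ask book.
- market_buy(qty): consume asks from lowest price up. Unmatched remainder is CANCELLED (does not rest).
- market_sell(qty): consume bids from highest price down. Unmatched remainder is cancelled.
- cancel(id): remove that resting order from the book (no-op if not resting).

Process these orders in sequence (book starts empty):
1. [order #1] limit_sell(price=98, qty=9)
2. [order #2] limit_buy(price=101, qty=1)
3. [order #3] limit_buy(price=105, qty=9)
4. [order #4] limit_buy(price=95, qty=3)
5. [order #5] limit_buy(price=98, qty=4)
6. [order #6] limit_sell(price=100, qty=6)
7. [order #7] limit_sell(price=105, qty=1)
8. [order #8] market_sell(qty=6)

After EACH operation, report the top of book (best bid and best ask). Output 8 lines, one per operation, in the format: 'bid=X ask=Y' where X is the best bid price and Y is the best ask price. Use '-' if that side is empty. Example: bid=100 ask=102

After op 1 [order #1] limit_sell(price=98, qty=9): fills=none; bids=[-] asks=[#1:9@98]
After op 2 [order #2] limit_buy(price=101, qty=1): fills=#2x#1:1@98; bids=[-] asks=[#1:8@98]
After op 3 [order #3] limit_buy(price=105, qty=9): fills=#3x#1:8@98; bids=[#3:1@105] asks=[-]
After op 4 [order #4] limit_buy(price=95, qty=3): fills=none; bids=[#3:1@105 #4:3@95] asks=[-]
After op 5 [order #5] limit_buy(price=98, qty=4): fills=none; bids=[#3:1@105 #5:4@98 #4:3@95] asks=[-]
After op 6 [order #6] limit_sell(price=100, qty=6): fills=#3x#6:1@105; bids=[#5:4@98 #4:3@95] asks=[#6:5@100]
After op 7 [order #7] limit_sell(price=105, qty=1): fills=none; bids=[#5:4@98 #4:3@95] asks=[#6:5@100 #7:1@105]
After op 8 [order #8] market_sell(qty=6): fills=#5x#8:4@98 #4x#8:2@95; bids=[#4:1@95] asks=[#6:5@100 #7:1@105]

Answer: bid=- ask=98
bid=- ask=98
bid=105 ask=-
bid=105 ask=-
bid=105 ask=-
bid=98 ask=100
bid=98 ask=100
bid=95 ask=100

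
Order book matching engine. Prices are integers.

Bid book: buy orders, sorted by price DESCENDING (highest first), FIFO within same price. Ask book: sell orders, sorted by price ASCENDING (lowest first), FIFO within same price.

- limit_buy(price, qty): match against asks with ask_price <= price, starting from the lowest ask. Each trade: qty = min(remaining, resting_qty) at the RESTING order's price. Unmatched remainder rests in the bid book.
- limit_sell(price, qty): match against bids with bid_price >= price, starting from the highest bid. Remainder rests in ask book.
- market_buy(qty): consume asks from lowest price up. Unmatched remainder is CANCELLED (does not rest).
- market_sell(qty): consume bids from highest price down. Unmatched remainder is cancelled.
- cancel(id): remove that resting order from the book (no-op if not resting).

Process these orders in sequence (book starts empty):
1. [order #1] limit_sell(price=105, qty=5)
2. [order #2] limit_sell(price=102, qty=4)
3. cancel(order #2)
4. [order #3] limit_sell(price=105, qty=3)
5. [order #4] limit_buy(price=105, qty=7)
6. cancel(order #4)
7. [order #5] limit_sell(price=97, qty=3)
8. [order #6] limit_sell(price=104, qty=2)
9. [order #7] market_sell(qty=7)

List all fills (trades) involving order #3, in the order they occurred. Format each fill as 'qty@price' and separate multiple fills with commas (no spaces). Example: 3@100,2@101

Answer: 2@105

Derivation:
After op 1 [order #1] limit_sell(price=105, qty=5): fills=none; bids=[-] asks=[#1:5@105]
After op 2 [order #2] limit_sell(price=102, qty=4): fills=none; bids=[-] asks=[#2:4@102 #1:5@105]
After op 3 cancel(order #2): fills=none; bids=[-] asks=[#1:5@105]
After op 4 [order #3] limit_sell(price=105, qty=3): fills=none; bids=[-] asks=[#1:5@105 #3:3@105]
After op 5 [order #4] limit_buy(price=105, qty=7): fills=#4x#1:5@105 #4x#3:2@105; bids=[-] asks=[#3:1@105]
After op 6 cancel(order #4): fills=none; bids=[-] asks=[#3:1@105]
After op 7 [order #5] limit_sell(price=97, qty=3): fills=none; bids=[-] asks=[#5:3@97 #3:1@105]
After op 8 [order #6] limit_sell(price=104, qty=2): fills=none; bids=[-] asks=[#5:3@97 #6:2@104 #3:1@105]
After op 9 [order #7] market_sell(qty=7): fills=none; bids=[-] asks=[#5:3@97 #6:2@104 #3:1@105]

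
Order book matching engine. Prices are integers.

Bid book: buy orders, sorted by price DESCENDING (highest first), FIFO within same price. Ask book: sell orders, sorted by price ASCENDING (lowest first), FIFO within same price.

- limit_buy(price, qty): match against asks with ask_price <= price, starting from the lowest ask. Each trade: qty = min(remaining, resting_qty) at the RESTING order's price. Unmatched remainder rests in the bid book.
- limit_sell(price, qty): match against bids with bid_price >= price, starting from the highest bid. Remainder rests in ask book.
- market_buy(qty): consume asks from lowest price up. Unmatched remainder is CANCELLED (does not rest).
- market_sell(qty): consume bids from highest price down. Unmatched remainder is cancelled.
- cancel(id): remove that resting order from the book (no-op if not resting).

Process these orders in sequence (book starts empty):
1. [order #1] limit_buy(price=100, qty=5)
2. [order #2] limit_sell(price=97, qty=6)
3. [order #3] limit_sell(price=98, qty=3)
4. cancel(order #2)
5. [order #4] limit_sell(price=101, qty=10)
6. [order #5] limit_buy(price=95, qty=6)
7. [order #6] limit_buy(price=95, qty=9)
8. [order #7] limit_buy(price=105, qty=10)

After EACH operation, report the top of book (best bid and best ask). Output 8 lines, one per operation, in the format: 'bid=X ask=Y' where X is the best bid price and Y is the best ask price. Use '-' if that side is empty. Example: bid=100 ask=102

After op 1 [order #1] limit_buy(price=100, qty=5): fills=none; bids=[#1:5@100] asks=[-]
After op 2 [order #2] limit_sell(price=97, qty=6): fills=#1x#2:5@100; bids=[-] asks=[#2:1@97]
After op 3 [order #3] limit_sell(price=98, qty=3): fills=none; bids=[-] asks=[#2:1@97 #3:3@98]
After op 4 cancel(order #2): fills=none; bids=[-] asks=[#3:3@98]
After op 5 [order #4] limit_sell(price=101, qty=10): fills=none; bids=[-] asks=[#3:3@98 #4:10@101]
After op 6 [order #5] limit_buy(price=95, qty=6): fills=none; bids=[#5:6@95] asks=[#3:3@98 #4:10@101]
After op 7 [order #6] limit_buy(price=95, qty=9): fills=none; bids=[#5:6@95 #6:9@95] asks=[#3:3@98 #4:10@101]
After op 8 [order #7] limit_buy(price=105, qty=10): fills=#7x#3:3@98 #7x#4:7@101; bids=[#5:6@95 #6:9@95] asks=[#4:3@101]

Answer: bid=100 ask=-
bid=- ask=97
bid=- ask=97
bid=- ask=98
bid=- ask=98
bid=95 ask=98
bid=95 ask=98
bid=95 ask=101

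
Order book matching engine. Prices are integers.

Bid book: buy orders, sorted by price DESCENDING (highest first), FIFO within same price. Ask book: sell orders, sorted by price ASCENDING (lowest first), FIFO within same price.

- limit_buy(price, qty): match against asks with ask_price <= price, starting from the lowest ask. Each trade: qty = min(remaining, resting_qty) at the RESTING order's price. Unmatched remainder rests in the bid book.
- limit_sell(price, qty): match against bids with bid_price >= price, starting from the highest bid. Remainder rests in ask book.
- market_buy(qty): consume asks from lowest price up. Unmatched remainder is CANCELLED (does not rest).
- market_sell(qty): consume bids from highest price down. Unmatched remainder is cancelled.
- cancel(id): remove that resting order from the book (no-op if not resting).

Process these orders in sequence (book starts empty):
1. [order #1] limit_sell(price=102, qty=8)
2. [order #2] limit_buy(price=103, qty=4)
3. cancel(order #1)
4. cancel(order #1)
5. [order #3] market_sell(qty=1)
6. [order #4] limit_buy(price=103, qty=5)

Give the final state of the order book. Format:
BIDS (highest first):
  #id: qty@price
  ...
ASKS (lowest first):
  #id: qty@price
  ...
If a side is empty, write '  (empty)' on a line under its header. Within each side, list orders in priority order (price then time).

After op 1 [order #1] limit_sell(price=102, qty=8): fills=none; bids=[-] asks=[#1:8@102]
After op 2 [order #2] limit_buy(price=103, qty=4): fills=#2x#1:4@102; bids=[-] asks=[#1:4@102]
After op 3 cancel(order #1): fills=none; bids=[-] asks=[-]
After op 4 cancel(order #1): fills=none; bids=[-] asks=[-]
After op 5 [order #3] market_sell(qty=1): fills=none; bids=[-] asks=[-]
After op 6 [order #4] limit_buy(price=103, qty=5): fills=none; bids=[#4:5@103] asks=[-]

Answer: BIDS (highest first):
  #4: 5@103
ASKS (lowest first):
  (empty)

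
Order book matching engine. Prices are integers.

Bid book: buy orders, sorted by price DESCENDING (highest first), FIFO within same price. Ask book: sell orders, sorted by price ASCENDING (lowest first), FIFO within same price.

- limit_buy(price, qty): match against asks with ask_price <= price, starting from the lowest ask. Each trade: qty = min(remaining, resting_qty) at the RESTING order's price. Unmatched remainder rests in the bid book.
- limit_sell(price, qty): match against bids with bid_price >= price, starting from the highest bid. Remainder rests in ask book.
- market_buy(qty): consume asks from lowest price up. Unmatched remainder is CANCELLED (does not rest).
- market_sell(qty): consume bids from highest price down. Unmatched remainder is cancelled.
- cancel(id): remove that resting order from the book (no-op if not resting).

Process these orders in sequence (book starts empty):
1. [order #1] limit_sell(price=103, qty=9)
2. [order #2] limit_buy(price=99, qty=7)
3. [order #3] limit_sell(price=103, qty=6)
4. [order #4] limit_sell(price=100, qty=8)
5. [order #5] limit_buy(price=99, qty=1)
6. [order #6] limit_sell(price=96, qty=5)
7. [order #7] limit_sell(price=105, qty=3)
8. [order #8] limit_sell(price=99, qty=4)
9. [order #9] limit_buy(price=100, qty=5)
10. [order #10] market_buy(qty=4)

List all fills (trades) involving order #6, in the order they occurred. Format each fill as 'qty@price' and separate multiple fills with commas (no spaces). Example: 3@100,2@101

Answer: 5@99

Derivation:
After op 1 [order #1] limit_sell(price=103, qty=9): fills=none; bids=[-] asks=[#1:9@103]
After op 2 [order #2] limit_buy(price=99, qty=7): fills=none; bids=[#2:7@99] asks=[#1:9@103]
After op 3 [order #3] limit_sell(price=103, qty=6): fills=none; bids=[#2:7@99] asks=[#1:9@103 #3:6@103]
After op 4 [order #4] limit_sell(price=100, qty=8): fills=none; bids=[#2:7@99] asks=[#4:8@100 #1:9@103 #3:6@103]
After op 5 [order #5] limit_buy(price=99, qty=1): fills=none; bids=[#2:7@99 #5:1@99] asks=[#4:8@100 #1:9@103 #3:6@103]
After op 6 [order #6] limit_sell(price=96, qty=5): fills=#2x#6:5@99; bids=[#2:2@99 #5:1@99] asks=[#4:8@100 #1:9@103 #3:6@103]
After op 7 [order #7] limit_sell(price=105, qty=3): fills=none; bids=[#2:2@99 #5:1@99] asks=[#4:8@100 #1:9@103 #3:6@103 #7:3@105]
After op 8 [order #8] limit_sell(price=99, qty=4): fills=#2x#8:2@99 #5x#8:1@99; bids=[-] asks=[#8:1@99 #4:8@100 #1:9@103 #3:6@103 #7:3@105]
After op 9 [order #9] limit_buy(price=100, qty=5): fills=#9x#8:1@99 #9x#4:4@100; bids=[-] asks=[#4:4@100 #1:9@103 #3:6@103 #7:3@105]
After op 10 [order #10] market_buy(qty=4): fills=#10x#4:4@100; bids=[-] asks=[#1:9@103 #3:6@103 #7:3@105]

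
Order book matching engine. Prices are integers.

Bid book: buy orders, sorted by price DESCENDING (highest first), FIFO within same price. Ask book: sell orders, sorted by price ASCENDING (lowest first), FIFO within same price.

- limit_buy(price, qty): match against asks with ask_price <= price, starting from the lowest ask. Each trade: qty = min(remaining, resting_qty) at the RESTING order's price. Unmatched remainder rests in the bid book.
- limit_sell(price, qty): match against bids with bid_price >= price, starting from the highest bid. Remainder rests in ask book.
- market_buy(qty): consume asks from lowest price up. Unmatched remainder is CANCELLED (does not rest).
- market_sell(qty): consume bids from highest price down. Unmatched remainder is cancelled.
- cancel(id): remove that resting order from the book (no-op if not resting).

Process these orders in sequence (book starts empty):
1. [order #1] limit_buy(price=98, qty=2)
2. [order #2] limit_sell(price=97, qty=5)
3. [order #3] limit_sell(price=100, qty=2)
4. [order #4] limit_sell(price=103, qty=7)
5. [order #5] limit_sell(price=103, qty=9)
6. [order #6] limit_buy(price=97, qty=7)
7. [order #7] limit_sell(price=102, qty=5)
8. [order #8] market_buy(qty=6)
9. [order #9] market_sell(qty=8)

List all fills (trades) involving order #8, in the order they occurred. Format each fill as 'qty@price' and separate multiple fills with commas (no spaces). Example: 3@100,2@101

Answer: 2@100,4@102

Derivation:
After op 1 [order #1] limit_buy(price=98, qty=2): fills=none; bids=[#1:2@98] asks=[-]
After op 2 [order #2] limit_sell(price=97, qty=5): fills=#1x#2:2@98; bids=[-] asks=[#2:3@97]
After op 3 [order #3] limit_sell(price=100, qty=2): fills=none; bids=[-] asks=[#2:3@97 #3:2@100]
After op 4 [order #4] limit_sell(price=103, qty=7): fills=none; bids=[-] asks=[#2:3@97 #3:2@100 #4:7@103]
After op 5 [order #5] limit_sell(price=103, qty=9): fills=none; bids=[-] asks=[#2:3@97 #3:2@100 #4:7@103 #5:9@103]
After op 6 [order #6] limit_buy(price=97, qty=7): fills=#6x#2:3@97; bids=[#6:4@97] asks=[#3:2@100 #4:7@103 #5:9@103]
After op 7 [order #7] limit_sell(price=102, qty=5): fills=none; bids=[#6:4@97] asks=[#3:2@100 #7:5@102 #4:7@103 #5:9@103]
After op 8 [order #8] market_buy(qty=6): fills=#8x#3:2@100 #8x#7:4@102; bids=[#6:4@97] asks=[#7:1@102 #4:7@103 #5:9@103]
After op 9 [order #9] market_sell(qty=8): fills=#6x#9:4@97; bids=[-] asks=[#7:1@102 #4:7@103 #5:9@103]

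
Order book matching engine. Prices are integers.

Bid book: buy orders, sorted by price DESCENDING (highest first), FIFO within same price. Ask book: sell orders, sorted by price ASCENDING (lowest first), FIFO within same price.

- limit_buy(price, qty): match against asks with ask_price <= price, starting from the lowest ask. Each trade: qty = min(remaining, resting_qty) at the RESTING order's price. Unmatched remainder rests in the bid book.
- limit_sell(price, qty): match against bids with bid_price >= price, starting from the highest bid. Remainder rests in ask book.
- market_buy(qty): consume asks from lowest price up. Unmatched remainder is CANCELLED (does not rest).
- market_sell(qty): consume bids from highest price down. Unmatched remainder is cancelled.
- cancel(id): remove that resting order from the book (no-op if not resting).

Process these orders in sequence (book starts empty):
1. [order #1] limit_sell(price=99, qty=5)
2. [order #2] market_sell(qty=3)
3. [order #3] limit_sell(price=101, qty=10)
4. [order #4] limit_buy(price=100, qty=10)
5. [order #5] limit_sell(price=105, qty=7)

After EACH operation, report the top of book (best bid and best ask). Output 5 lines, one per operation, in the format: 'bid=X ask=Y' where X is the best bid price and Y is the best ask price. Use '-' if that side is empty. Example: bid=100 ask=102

After op 1 [order #1] limit_sell(price=99, qty=5): fills=none; bids=[-] asks=[#1:5@99]
After op 2 [order #2] market_sell(qty=3): fills=none; bids=[-] asks=[#1:5@99]
After op 3 [order #3] limit_sell(price=101, qty=10): fills=none; bids=[-] asks=[#1:5@99 #3:10@101]
After op 4 [order #4] limit_buy(price=100, qty=10): fills=#4x#1:5@99; bids=[#4:5@100] asks=[#3:10@101]
After op 5 [order #5] limit_sell(price=105, qty=7): fills=none; bids=[#4:5@100] asks=[#3:10@101 #5:7@105]

Answer: bid=- ask=99
bid=- ask=99
bid=- ask=99
bid=100 ask=101
bid=100 ask=101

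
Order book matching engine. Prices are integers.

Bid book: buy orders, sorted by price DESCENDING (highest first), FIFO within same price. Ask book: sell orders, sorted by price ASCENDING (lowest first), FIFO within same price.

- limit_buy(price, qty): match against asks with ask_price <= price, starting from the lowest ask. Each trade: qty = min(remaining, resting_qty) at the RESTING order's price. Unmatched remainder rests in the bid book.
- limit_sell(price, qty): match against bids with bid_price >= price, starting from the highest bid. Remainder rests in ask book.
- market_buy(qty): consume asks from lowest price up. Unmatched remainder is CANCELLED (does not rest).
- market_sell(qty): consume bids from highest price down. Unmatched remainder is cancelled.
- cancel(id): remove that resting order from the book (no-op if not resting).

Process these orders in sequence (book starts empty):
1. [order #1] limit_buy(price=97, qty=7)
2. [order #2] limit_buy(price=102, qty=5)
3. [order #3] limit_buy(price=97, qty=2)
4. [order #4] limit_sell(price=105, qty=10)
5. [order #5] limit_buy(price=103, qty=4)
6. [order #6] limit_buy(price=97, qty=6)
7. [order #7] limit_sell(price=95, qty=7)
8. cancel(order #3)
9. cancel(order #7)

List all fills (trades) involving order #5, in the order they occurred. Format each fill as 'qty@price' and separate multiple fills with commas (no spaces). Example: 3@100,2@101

After op 1 [order #1] limit_buy(price=97, qty=7): fills=none; bids=[#1:7@97] asks=[-]
After op 2 [order #2] limit_buy(price=102, qty=5): fills=none; bids=[#2:5@102 #1:7@97] asks=[-]
After op 3 [order #3] limit_buy(price=97, qty=2): fills=none; bids=[#2:5@102 #1:7@97 #3:2@97] asks=[-]
After op 4 [order #4] limit_sell(price=105, qty=10): fills=none; bids=[#2:5@102 #1:7@97 #3:2@97] asks=[#4:10@105]
After op 5 [order #5] limit_buy(price=103, qty=4): fills=none; bids=[#5:4@103 #2:5@102 #1:7@97 #3:2@97] asks=[#4:10@105]
After op 6 [order #6] limit_buy(price=97, qty=6): fills=none; bids=[#5:4@103 #2:5@102 #1:7@97 #3:2@97 #6:6@97] asks=[#4:10@105]
After op 7 [order #7] limit_sell(price=95, qty=7): fills=#5x#7:4@103 #2x#7:3@102; bids=[#2:2@102 #1:7@97 #3:2@97 #6:6@97] asks=[#4:10@105]
After op 8 cancel(order #3): fills=none; bids=[#2:2@102 #1:7@97 #6:6@97] asks=[#4:10@105]
After op 9 cancel(order #7): fills=none; bids=[#2:2@102 #1:7@97 #6:6@97] asks=[#4:10@105]

Answer: 4@103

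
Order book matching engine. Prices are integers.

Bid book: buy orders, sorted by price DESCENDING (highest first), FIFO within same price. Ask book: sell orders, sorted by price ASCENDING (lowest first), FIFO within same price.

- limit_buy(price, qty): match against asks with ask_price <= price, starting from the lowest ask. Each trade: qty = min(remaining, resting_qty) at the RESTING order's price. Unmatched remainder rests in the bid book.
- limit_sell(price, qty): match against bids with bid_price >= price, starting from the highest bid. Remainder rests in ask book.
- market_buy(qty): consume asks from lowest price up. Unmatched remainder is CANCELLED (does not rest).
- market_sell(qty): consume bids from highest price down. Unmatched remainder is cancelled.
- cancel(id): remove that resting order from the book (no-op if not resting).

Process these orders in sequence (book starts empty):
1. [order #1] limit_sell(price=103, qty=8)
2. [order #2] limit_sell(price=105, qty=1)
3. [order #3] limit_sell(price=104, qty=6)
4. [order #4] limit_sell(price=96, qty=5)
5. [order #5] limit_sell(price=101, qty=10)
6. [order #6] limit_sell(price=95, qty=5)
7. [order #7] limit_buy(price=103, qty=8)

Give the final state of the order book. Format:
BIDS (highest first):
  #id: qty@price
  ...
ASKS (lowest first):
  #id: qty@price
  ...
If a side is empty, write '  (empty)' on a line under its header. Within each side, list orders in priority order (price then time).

After op 1 [order #1] limit_sell(price=103, qty=8): fills=none; bids=[-] asks=[#1:8@103]
After op 2 [order #2] limit_sell(price=105, qty=1): fills=none; bids=[-] asks=[#1:8@103 #2:1@105]
After op 3 [order #3] limit_sell(price=104, qty=6): fills=none; bids=[-] asks=[#1:8@103 #3:6@104 #2:1@105]
After op 4 [order #4] limit_sell(price=96, qty=5): fills=none; bids=[-] asks=[#4:5@96 #1:8@103 #3:6@104 #2:1@105]
After op 5 [order #5] limit_sell(price=101, qty=10): fills=none; bids=[-] asks=[#4:5@96 #5:10@101 #1:8@103 #3:6@104 #2:1@105]
After op 6 [order #6] limit_sell(price=95, qty=5): fills=none; bids=[-] asks=[#6:5@95 #4:5@96 #5:10@101 #1:8@103 #3:6@104 #2:1@105]
After op 7 [order #7] limit_buy(price=103, qty=8): fills=#7x#6:5@95 #7x#4:3@96; bids=[-] asks=[#4:2@96 #5:10@101 #1:8@103 #3:6@104 #2:1@105]

Answer: BIDS (highest first):
  (empty)
ASKS (lowest first):
  #4: 2@96
  #5: 10@101
  #1: 8@103
  #3: 6@104
  #2: 1@105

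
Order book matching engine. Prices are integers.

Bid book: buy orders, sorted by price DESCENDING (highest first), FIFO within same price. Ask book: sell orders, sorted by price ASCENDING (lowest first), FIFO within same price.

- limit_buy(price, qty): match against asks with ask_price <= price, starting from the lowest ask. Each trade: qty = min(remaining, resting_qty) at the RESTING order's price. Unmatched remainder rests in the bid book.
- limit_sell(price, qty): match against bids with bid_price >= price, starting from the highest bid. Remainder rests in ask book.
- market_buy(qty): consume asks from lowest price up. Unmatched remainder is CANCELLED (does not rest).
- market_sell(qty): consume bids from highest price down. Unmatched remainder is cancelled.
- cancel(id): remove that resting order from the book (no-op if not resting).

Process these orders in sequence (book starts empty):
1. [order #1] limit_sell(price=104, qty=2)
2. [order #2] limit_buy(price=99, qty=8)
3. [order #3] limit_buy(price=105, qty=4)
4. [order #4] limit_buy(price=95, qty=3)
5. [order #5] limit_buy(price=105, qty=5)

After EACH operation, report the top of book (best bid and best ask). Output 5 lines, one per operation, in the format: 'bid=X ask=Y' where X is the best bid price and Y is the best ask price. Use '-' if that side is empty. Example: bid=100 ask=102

After op 1 [order #1] limit_sell(price=104, qty=2): fills=none; bids=[-] asks=[#1:2@104]
After op 2 [order #2] limit_buy(price=99, qty=8): fills=none; bids=[#2:8@99] asks=[#1:2@104]
After op 3 [order #3] limit_buy(price=105, qty=4): fills=#3x#1:2@104; bids=[#3:2@105 #2:8@99] asks=[-]
After op 4 [order #4] limit_buy(price=95, qty=3): fills=none; bids=[#3:2@105 #2:8@99 #4:3@95] asks=[-]
After op 5 [order #5] limit_buy(price=105, qty=5): fills=none; bids=[#3:2@105 #5:5@105 #2:8@99 #4:3@95] asks=[-]

Answer: bid=- ask=104
bid=99 ask=104
bid=105 ask=-
bid=105 ask=-
bid=105 ask=-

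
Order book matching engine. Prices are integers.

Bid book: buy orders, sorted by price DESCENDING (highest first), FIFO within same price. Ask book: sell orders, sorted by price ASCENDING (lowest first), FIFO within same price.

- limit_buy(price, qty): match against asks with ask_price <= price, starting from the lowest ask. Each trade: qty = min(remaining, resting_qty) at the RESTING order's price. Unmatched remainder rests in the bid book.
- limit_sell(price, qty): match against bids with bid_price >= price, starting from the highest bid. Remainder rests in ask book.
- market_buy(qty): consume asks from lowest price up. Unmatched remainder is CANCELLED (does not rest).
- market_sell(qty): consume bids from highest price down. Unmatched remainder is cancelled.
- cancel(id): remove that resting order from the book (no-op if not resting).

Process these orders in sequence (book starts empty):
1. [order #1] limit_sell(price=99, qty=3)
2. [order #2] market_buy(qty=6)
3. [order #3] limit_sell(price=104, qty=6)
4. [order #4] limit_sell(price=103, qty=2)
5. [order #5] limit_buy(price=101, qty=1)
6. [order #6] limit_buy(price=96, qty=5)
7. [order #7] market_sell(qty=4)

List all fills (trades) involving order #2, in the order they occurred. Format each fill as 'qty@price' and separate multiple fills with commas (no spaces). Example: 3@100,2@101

Answer: 3@99

Derivation:
After op 1 [order #1] limit_sell(price=99, qty=3): fills=none; bids=[-] asks=[#1:3@99]
After op 2 [order #2] market_buy(qty=6): fills=#2x#1:3@99; bids=[-] asks=[-]
After op 3 [order #3] limit_sell(price=104, qty=6): fills=none; bids=[-] asks=[#3:6@104]
After op 4 [order #4] limit_sell(price=103, qty=2): fills=none; bids=[-] asks=[#4:2@103 #3:6@104]
After op 5 [order #5] limit_buy(price=101, qty=1): fills=none; bids=[#5:1@101] asks=[#4:2@103 #3:6@104]
After op 6 [order #6] limit_buy(price=96, qty=5): fills=none; bids=[#5:1@101 #6:5@96] asks=[#4:2@103 #3:6@104]
After op 7 [order #7] market_sell(qty=4): fills=#5x#7:1@101 #6x#7:3@96; bids=[#6:2@96] asks=[#4:2@103 #3:6@104]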